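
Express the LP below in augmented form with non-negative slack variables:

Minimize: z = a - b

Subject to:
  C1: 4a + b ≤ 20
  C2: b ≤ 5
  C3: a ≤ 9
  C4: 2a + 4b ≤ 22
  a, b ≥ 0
min z = a - b

s.t.
  4a + b + s1 = 20
  b + s2 = 5
  a + s3 = 9
  2a + 4b + s4 = 22
  a, b, s1, s2, s3, s4 ≥ 0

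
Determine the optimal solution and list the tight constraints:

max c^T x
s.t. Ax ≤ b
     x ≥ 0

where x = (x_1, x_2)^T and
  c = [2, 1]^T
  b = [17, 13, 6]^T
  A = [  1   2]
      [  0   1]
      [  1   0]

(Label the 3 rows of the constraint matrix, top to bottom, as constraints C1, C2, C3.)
Optimal: x_1 = 6, x_2 = 5.5
Slack at optimum:
  C1: slack = 0 (binding)
  C2: slack = 7.5
  C3: slack = 0 (binding)
  x_1 ≥ 0: x_1 = 6
  x_2 ≥ 0: x_2 = 5.5
Binding constraints: C1, C3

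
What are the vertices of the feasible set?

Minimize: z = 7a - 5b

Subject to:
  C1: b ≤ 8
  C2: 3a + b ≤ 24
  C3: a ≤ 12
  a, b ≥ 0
Each vertex is the intersection of two constraint boundaries that also satisfies all remaining constraints:
  a = 0 and b = 0 → (0, 0)
  3a + b = 24 and b = 0 → (8, 0)
  b = 8 and 3a + b = 24 → (5.333, 8)
  b = 8 and a = 0 → (0, 8)

Vertices: (0, 0), (8, 0), (5.333, 8), (0, 8)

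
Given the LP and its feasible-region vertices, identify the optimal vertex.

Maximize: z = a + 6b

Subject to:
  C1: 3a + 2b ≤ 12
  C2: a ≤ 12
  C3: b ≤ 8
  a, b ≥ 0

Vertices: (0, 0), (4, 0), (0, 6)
Evaluating z = a + 6b at each vertex:
  (0, 0): z = 0
  (4, 0): z = 4
  (0, 6): z = 36

The largest value is z = 36, attained at (0, 6).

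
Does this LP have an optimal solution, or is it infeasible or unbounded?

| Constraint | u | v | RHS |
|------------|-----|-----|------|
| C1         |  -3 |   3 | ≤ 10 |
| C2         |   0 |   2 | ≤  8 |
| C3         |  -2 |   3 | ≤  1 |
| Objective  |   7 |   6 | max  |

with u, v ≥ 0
Feasible point: (0, 0) satisfies every constraint, so the LP is feasible.
Direction d = (1, 0): for each constraint row a, a·d ≤ 0 —
  (-3)(1) + (3)(0) = -3 ≤ 0
  (0)(1) + (2)(0) = 0 ≤ 0
  (-2)(1) + (3)(0) = -2 ≤ 0
and d ≥ 0, so (0, 0) + t·d stays feasible for every t ≥ 0. Along this ray z = 7u + 6v changes by 7 per unit t, so z → +∞.

Unbounded — the objective can increase without bound over the feasible region.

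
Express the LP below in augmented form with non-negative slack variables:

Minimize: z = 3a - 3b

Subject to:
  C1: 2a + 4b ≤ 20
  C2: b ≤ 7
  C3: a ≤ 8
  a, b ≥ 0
min z = 3a - 3b

s.t.
  2a + 4b + s1 = 20
  b + s2 = 7
  a + s3 = 8
  a, b, s1, s2, s3 ≥ 0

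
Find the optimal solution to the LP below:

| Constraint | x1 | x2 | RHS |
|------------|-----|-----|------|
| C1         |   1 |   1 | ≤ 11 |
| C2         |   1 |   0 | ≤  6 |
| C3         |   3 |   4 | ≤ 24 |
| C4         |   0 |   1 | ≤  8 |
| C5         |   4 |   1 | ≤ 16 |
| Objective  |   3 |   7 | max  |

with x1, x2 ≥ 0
x1 = 0, x2 = 6, z = 42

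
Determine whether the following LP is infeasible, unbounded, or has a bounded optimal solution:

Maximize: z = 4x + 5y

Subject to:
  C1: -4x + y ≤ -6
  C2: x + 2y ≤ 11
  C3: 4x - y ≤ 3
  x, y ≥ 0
C3 requires 4x - y ≤ 3, while C1 (-4x + y ≤ -6) is equivalent to 4x - y ≥ 6. Together they would need 6 ≤ 4x - y ≤ 3, which is impossible since 6 > 3. No point satisfies all constraints.

Infeasible: no point satisfies all constraints simultaneously.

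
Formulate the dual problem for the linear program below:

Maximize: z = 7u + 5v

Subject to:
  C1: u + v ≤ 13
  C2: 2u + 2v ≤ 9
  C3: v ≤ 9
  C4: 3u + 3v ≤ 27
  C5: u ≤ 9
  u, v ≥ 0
Minimize: z = 13y1 + 9y2 + 9y3 + 27y4 + 9y5

Subject to:
  C1: -y1 - 2y2 - 3y4 - y5 ≤ -7
  C2: -y1 - 2y2 - y3 - 3y4 ≤ -5
  y1, y2, y3, y4, y5 ≥ 0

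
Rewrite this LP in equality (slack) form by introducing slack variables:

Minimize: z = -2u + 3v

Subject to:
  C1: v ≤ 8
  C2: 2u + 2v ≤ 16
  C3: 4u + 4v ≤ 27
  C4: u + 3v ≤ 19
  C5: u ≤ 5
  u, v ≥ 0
min z = -2u + 3v

s.t.
  v + s1 = 8
  2u + 2v + s2 = 16
  4u + 4v + s3 = 27
  u + 3v + s4 = 19
  u + s5 = 5
  u, v, s1, s2, s3, s4, s5 ≥ 0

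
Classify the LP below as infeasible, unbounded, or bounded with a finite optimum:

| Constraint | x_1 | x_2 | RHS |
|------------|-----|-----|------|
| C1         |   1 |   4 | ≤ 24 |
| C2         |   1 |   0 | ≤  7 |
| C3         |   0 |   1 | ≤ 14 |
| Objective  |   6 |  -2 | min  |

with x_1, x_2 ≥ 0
The point (0, 6) satisfies every constraint, so the LP is feasible; the constraints give x_1 ≤ 7 and x_2 ≤ 14, which with x_1, x_2 ≥ 0 keep the feasible region inside a bounded box. A feasible, bounded LP attains a finite optimum at a vertex.

Evaluating z = 6x_1 - 2x_2 at each vertex:
  (0, 0): z = 0
  (7, 0): z = 42
  (7, 4.25): z = 33.5
  (0, 6): z = -12

Bounded optimum: z* = -12 at (0, 6).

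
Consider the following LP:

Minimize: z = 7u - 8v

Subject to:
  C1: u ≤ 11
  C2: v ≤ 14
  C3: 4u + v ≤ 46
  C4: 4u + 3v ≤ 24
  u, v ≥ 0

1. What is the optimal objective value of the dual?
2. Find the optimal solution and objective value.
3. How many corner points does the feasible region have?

1. -64 (by strong duality, equal to the primal optimum)
2. u = 0, v = 8, z = -64
3. 3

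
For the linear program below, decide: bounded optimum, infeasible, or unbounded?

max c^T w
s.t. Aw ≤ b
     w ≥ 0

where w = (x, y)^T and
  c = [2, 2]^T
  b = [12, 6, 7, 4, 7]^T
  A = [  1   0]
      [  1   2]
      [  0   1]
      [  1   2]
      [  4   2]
The point (1, 1.5) satisfies every constraint, so the LP is feasible; the constraints give x ≤ 12 and y ≤ 7, which with x, y ≥ 0 keep the feasible region inside a bounded box. A feasible, bounded LP attains a finite optimum at a vertex.

Evaluating z = 2x + 2y at each vertex:
  (0, 0): z = 0
  (1.75, 0): z = 3.5
  (1, 1.5): z = 5
  (0, 2): z = 4

The LP has an optimal solution: (1, 1.5) with z = 5.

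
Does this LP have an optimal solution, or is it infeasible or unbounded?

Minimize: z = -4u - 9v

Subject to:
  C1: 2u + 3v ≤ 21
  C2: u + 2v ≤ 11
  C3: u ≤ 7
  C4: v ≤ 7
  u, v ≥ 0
The point (0, 5.5) satisfies every constraint, so the LP is feasible; the constraints give u ≤ 7 and v ≤ 7, which with u, v ≥ 0 keep the feasible region inside a bounded box. A feasible, bounded LP attains a finite optimum at a vertex.

Evaluating z = -4u - 9v at each vertex:
  (0, 0): z = 0
  (7, 0): z = -28
  (7, 2): z = -46
  (0, 5.5): z = -49.5

The LP has an optimal solution: (0, 5.5) with z = -49.5.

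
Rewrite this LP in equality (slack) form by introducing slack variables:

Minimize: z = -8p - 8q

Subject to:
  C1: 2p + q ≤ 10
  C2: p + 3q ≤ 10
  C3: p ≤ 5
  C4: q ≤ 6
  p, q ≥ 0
min z = -8p - 8q

s.t.
  2p + q + s1 = 10
  p + 3q + s2 = 10
  p + s3 = 5
  q + s4 = 6
  p, q, s1, s2, s3, s4 ≥ 0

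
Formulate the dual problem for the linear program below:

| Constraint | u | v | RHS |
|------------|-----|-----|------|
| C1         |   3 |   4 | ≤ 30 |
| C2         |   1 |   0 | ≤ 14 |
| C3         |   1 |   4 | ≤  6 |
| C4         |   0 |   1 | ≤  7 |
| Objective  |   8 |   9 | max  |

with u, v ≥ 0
Minimize: z = 30y1 + 14y2 + 6y3 + 7y4

Subject to:
  C1: -3y1 - y2 - y3 ≤ -8
  C2: -4y1 - 4y3 - y4 ≤ -9
  y1, y2, y3, y4 ≥ 0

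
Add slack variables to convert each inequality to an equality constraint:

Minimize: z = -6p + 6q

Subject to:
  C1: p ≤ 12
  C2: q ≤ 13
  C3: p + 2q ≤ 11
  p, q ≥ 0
min z = -6p + 6q

s.t.
  p + s1 = 12
  q + s2 = 13
  p + 2q + s3 = 11
  p, q, s1, s2, s3 ≥ 0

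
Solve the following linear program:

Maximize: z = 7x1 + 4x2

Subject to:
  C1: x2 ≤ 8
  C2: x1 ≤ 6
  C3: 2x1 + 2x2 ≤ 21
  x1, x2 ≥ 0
Each vertex is the intersection of two constraint boundaries that also satisfies all remaining constraints:
  x1 = 0 and x2 = 0 → (0, 0)
  x1 = 6 and x2 = 0 → (6, 0)
  x1 = 6 and 2x1 + 2x2 = 21 → (6, 4.5)
  x2 = 8 and 2x1 + 2x2 = 21 → (2.5, 8)
  x2 = 8 and x1 = 0 → (0, 8)

Evaluating z = 7x1 + 4x2 at each vertex:
  (0, 0): z = 0
  (6, 0): z = 42
  (6, 4.5): z = 60
  (2.5, 8): z = 49.5
  (0, 8): z = 32

The maximum is at (6, 4.5) with z = 60.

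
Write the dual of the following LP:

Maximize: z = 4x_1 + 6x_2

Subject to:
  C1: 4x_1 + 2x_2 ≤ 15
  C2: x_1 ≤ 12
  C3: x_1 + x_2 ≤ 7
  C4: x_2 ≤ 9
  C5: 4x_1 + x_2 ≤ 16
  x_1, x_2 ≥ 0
Minimize: z = 15y1 + 12y2 + 7y3 + 9y4 + 16y5

Subject to:
  C1: -4y1 - y2 - y3 - 4y5 ≤ -4
  C2: -2y1 - y3 - y4 - y5 ≤ -6
  y1, y2, y3, y4, y5 ≥ 0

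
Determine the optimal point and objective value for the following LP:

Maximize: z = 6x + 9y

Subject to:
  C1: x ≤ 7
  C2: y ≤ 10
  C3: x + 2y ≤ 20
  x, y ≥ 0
x = 7, y = 6.5, z = 100.5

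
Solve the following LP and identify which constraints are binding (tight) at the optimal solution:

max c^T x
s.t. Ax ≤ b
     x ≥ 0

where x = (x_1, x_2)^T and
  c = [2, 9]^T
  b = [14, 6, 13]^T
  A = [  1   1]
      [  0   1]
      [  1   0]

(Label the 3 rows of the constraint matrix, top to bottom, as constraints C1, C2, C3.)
Optimal: x_1 = 8, x_2 = 6
Binding: C1, C2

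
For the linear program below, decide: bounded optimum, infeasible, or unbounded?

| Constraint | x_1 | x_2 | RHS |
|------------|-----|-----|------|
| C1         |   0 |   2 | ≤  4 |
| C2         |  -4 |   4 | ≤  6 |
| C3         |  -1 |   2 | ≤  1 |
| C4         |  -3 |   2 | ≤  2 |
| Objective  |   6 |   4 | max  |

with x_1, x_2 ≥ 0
Feasible point: (0, 0) satisfies every constraint, so the LP is feasible.
Direction d = (1, 0): for each constraint row a, a·d ≤ 0 —
  (0)(1) + (2)(0) = 0 ≤ 0
  (-4)(1) + (4)(0) = -4 ≤ 0
  (-1)(1) + (2)(0) = -1 ≤ 0
  (-3)(1) + (2)(0) = -3 ≤ 0
and d ≥ 0, so (0, 0) + t·d stays feasible for every t ≥ 0. Along this ray z = 6x_1 + 4x_2 changes by 6 per unit t, so z → +∞.

The LP is unbounded; z can be made arbitrarily large.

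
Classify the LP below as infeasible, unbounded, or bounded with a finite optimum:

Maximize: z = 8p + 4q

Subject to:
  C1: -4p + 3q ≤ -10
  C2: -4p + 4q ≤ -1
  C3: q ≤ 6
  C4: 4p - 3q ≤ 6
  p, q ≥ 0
C4 requires 4p - 3q ≤ 6, while C1 (-4p + 3q ≤ -10) is equivalent to 4p - 3q ≥ 10. Together they would need 10 ≤ 4p - 3q ≤ 6, which is impossible since 10 > 6. No point satisfies all constraints.

Infeasible — the constraint set is empty.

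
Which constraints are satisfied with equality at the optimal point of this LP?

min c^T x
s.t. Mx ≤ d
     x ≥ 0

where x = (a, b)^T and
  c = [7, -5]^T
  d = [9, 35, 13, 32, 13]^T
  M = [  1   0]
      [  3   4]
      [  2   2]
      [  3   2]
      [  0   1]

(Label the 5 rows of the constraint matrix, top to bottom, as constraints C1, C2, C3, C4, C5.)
Optimal: a = 0, b = 6.5
Slack at optimum:
  C1: slack = 9
  C2: slack = 9
  C3: slack = 0 (binding)
  C4: slack = 19
  C5: slack = 6.5
  a ≥ 0: a = 0 (binding)
  b ≥ 0: b = 6.5
Binding constraints: C3, a ≥ 0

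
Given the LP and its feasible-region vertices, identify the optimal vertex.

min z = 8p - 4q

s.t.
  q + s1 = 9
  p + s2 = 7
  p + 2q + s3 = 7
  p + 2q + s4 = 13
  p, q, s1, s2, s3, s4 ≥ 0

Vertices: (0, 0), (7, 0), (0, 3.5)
(0, 3.5) with z = -14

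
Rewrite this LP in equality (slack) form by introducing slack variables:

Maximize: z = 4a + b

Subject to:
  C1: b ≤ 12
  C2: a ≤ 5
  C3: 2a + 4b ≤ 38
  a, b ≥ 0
max z = 4a + b

s.t.
  b + s1 = 12
  a + s2 = 5
  2a + 4b + s3 = 38
  a, b, s1, s2, s3 ≥ 0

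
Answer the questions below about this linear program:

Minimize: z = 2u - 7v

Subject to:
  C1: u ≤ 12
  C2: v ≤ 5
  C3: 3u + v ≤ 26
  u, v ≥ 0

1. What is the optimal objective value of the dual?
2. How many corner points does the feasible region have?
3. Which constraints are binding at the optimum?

1. -35 (by strong duality, equal to the primal optimum)
2. 4
3. C2, u ≥ 0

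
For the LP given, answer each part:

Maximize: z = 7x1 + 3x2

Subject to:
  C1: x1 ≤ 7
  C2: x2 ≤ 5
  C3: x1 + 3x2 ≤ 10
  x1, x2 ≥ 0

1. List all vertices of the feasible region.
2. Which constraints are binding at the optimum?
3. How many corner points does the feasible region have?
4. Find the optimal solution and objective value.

1. (0, 0), (7, 0), (7, 1), (0, 3.333)
2. C1, C3
3. 4
4. x1 = 7, x2 = 1, z = 52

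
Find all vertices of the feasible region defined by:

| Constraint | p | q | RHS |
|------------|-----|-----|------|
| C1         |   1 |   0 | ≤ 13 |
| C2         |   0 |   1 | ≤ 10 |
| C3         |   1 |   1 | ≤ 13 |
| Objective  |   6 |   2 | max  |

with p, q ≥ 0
Each vertex is the intersection of two constraint boundaries that also satisfies all remaining constraints:
  p = 0 and q = 0 → (0, 0)
  p = 13 and p + q = 13 → (13, 0)
  q = 10 and p + q = 13 → (3, 10)
  q = 10 and p = 0 → (0, 10)

Vertices: (0, 0), (13, 0), (3, 10), (0, 10)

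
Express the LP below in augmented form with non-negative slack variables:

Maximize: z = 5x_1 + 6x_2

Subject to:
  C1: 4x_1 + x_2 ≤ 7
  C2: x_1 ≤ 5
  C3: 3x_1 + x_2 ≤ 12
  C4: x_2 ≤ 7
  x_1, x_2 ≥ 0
max z = 5x_1 + 6x_2

s.t.
  4x_1 + x_2 + s1 = 7
  x_1 + s2 = 5
  3x_1 + x_2 + s3 = 12
  x_2 + s4 = 7
  x_1, x_2, s1, s2, s3, s4 ≥ 0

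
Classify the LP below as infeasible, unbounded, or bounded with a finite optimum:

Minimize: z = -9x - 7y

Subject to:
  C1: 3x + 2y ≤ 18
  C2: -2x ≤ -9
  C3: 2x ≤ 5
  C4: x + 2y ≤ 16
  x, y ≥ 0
C3 requires 2x ≤ 5, while C2 (-2x ≤ -9) is equivalent to 2x ≥ 9. Together they would need 9 ≤ 2x ≤ 5, which is impossible since 9 > 5. No point satisfies all constraints.

The feasible region is empty; the LP is infeasible.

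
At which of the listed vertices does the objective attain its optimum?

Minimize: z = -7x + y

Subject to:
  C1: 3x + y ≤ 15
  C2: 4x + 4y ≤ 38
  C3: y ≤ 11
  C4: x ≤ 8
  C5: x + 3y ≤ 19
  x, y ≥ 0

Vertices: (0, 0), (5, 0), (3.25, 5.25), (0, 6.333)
(5, 0) with z = -35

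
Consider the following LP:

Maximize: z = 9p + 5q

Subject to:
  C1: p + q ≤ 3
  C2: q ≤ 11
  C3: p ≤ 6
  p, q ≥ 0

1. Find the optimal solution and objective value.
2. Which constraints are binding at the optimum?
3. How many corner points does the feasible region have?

1. p = 3, q = 0, z = 27
2. C1, q ≥ 0
3. 3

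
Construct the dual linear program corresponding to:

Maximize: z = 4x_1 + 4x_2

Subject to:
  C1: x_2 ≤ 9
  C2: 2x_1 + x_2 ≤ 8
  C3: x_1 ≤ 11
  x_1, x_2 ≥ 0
Minimize: z = 9y1 + 8y2 + 11y3

Subject to:
  C1: -2y2 - y3 ≤ -4
  C2: -y1 - y2 ≤ -4
  y1, y2, y3 ≥ 0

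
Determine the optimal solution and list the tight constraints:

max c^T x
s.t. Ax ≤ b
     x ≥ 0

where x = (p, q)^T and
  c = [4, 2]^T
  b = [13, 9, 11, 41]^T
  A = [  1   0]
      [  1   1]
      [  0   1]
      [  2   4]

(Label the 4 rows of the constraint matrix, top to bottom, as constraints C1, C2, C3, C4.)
Optimal: p = 9, q = 0
Slack at optimum:
  C1: slack = 4
  C2: slack = 0 (binding)
  C3: slack = 11
  C4: slack = 23
  p ≥ 0: p = 9
  q ≥ 0: q = 0 (binding)
Binding constraints: C2, q ≥ 0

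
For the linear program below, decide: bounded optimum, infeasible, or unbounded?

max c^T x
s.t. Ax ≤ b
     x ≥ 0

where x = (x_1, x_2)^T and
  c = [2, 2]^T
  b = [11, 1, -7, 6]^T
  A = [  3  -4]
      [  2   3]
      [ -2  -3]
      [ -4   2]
One constraint requires 2x_1 + 3x_2 ≤ 1, while the constraint -2x_1 - 3x_2 ≤ -7 is equivalent to 2x_1 + 3x_2 ≥ 7. Together they would need 7 ≤ 2x_1 + 3x_2 ≤ 1, which is impossible since 7 > 1. No point satisfies all constraints.

The feasible region is empty; the LP is infeasible.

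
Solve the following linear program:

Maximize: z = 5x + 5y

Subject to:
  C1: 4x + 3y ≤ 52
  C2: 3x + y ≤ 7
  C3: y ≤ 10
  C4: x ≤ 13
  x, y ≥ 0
Each vertex is the intersection of two constraint boundaries that also satisfies all remaining constraints:
  x = 0 and y = 0 → (0, 0)
  3x + y = 7 and y = 0 → (2.333, 0)
  3x + y = 7 and x = 0 → (0, 7)

Evaluating z = 5x + 5y at each vertex:
  (0, 0): z = 0
  (2.333, 0): z = 11.67
  (0, 7): z = 35

The maximum is at (0, 7) with z = 35.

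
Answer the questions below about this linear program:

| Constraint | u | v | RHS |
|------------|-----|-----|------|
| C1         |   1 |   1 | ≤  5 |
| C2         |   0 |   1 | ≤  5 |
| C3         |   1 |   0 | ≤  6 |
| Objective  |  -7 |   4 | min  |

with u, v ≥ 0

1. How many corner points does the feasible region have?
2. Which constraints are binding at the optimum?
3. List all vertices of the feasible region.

1. 3
2. C1, v ≥ 0
3. (0, 0), (5, 0), (0, 5)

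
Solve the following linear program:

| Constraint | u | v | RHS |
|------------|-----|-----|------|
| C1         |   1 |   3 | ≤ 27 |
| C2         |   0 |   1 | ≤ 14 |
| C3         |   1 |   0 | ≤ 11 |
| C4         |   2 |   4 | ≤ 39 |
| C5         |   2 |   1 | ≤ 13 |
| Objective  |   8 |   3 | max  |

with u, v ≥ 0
Each vertex is the intersection of two constraint boundaries that also satisfies all remaining constraints:
  u = 0 and v = 0 → (0, 0)
  2u + v = 13 and v = 0 → (6.5, 0)
  u + 3v = 27 and 2u + v = 13 → (2.4, 8.2)
  u + 3v = 27 and u = 0 → (0, 9)

Evaluating z = 8u + 3v at each vertex:
  (0, 0): z = 0
  (6.5, 0): z = 52
  (2.4, 8.2): z = 43.8
  (0, 9): z = 27

The maximum is at (6.5, 0) with z = 52.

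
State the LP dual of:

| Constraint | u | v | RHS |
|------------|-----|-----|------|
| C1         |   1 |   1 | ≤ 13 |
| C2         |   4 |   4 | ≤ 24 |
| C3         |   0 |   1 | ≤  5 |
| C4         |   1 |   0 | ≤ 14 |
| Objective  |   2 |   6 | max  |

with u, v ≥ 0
Minimize: z = 13y1 + 24y2 + 5y3 + 14y4

Subject to:
  C1: -y1 - 4y2 - y4 ≤ -2
  C2: -y1 - 4y2 - y3 ≤ -6
  y1, y2, y3, y4 ≥ 0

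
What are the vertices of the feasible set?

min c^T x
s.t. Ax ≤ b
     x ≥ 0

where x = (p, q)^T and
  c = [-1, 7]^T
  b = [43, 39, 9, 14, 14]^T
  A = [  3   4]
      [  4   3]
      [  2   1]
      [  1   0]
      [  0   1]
Each vertex is the intersection of two constraint boundaries that also satisfies all remaining constraints:
  p = 0 and q = 0 → (0, 0)
  2p + q = 9 and q = 0 → (4.5, 0)
  2p + q = 9 and p = 0 → (0, 9)

Vertices: (0, 0), (4.5, 0), (0, 9)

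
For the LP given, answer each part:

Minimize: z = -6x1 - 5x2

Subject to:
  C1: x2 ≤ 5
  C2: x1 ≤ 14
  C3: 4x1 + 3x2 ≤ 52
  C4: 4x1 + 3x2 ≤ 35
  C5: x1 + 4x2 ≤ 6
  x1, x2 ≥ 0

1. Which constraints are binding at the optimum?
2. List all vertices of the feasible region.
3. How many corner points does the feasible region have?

1. C5, x2 ≥ 0
2. (0, 0), (6, 0), (0, 1.5)
3. 3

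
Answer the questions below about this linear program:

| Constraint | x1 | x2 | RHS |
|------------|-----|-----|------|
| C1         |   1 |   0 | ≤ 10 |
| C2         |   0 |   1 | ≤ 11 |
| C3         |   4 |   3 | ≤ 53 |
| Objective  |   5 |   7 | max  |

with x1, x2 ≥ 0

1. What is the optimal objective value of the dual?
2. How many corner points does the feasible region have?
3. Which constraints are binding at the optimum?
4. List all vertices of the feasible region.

1. 102 (by strong duality, equal to the primal optimum)
2. 5
3. C2, C3
4. (0, 0), (10, 0), (10, 4.333), (5, 11), (0, 11)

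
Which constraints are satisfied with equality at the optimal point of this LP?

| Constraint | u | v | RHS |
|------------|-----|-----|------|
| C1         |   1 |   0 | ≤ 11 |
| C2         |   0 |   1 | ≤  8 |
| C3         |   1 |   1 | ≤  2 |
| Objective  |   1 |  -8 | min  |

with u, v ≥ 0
Optimal: u = 0, v = 2
Binding: C3, u ≥ 0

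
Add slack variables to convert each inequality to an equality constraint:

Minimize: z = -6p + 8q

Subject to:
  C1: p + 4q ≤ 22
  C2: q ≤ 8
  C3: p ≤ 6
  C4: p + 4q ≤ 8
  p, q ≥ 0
min z = -6p + 8q

s.t.
  p + 4q + s1 = 22
  q + s2 = 8
  p + s3 = 6
  p + 4q + s4 = 8
  p, q, s1, s2, s3, s4 ≥ 0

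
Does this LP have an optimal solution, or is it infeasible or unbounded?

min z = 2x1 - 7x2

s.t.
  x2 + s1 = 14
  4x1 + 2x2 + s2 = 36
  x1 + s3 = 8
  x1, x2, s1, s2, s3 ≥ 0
The point (0, 14) satisfies every constraint, so the LP is feasible; the constraints give x1 ≤ 8 and x2 ≤ 14, which with x1, x2 ≥ 0 keep the feasible region inside a bounded box. A feasible, bounded LP attains a finite optimum at a vertex.

Evaluating z = 2x1 - 7x2 at each vertex:
  (0, 0): z = 0
  (8, 0): z = 16
  (8, 2): z = 2
  (2, 14): z = -94
  (0, 14): z = -98

Bounded optimum: z* = -98 at (0, 14).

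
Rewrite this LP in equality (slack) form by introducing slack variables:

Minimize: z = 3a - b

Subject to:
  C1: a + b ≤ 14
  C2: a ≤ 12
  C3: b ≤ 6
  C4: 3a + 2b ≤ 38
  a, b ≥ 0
min z = 3a - b

s.t.
  a + b + s1 = 14
  a + s2 = 12
  b + s3 = 6
  3a + 2b + s4 = 38
  a, b, s1, s2, s3, s4 ≥ 0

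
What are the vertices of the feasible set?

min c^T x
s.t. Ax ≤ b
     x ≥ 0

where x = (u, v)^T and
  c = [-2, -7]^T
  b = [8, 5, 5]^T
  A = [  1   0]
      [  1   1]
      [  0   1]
Each vertex is the intersection of two constraint boundaries that also satisfies all remaining constraints:
  u = 0 and v = 0 → (0, 0)
  u + v = 5 and v = 0 → (5, 0)
  u + v = 5 and v = 5 → (0, 5)

Vertices: (0, 0), (5, 0), (0, 5)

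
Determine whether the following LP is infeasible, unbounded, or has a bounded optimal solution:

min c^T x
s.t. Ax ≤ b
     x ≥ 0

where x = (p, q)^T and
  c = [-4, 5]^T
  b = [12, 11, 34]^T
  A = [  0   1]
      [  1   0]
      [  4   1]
The point (8.5, 0) satisfies every constraint, so the LP is feasible; the constraints give p ≤ 11 and q ≤ 12, which with p, q ≥ 0 keep the feasible region inside a bounded box. A feasible, bounded LP attains a finite optimum at a vertex.

Evaluating z = -4p + 5q at each vertex:
  (0, 0): z = 0
  (8.5, 0): z = -34
  (5.5, 12): z = 38
  (0, 12): z = 60

The LP has an optimal solution: (8.5, 0) with z = -34.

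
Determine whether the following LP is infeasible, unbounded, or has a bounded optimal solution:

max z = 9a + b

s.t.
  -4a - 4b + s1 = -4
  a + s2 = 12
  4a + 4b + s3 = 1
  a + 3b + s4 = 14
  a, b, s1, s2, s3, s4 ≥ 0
The row 4a + 4b + s3 = 1 with s3 ≥ 0 requires 4a + 4b ≤ 1, while the row -4a - 4b + s1 = -4 with s1 ≥ 0 is equivalent to 4a + 4b ≥ 4. Together they would need 4 ≤ 4a + 4b ≤ 1, which is impossible since 4 > 1. No point satisfies all constraints.

The feasible region is empty; the LP is infeasible.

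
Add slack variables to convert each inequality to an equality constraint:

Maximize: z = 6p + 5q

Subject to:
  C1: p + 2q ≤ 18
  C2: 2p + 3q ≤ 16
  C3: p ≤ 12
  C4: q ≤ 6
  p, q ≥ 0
max z = 6p + 5q

s.t.
  p + 2q + s1 = 18
  2p + 3q + s2 = 16
  p + s3 = 12
  q + s4 = 6
  p, q, s1, s2, s3, s4 ≥ 0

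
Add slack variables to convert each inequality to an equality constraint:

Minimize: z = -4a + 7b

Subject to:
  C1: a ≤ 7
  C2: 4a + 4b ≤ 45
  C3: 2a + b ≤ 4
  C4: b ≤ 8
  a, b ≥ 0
min z = -4a + 7b

s.t.
  a + s1 = 7
  4a + 4b + s2 = 45
  2a + b + s3 = 4
  b + s4 = 8
  a, b, s1, s2, s3, s4 ≥ 0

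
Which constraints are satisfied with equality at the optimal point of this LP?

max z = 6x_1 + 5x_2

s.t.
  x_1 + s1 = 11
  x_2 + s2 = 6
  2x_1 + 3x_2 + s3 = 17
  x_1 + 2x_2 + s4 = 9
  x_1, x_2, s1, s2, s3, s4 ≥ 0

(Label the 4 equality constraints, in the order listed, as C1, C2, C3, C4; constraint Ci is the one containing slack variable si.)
Optimal: x_1 = 8.5, x_2 = 0
Slack at optimum:
  C1: slack = 2.5
  C2: slack = 6
  C3: slack = 0 (binding)
  C4: slack = 0.5
  x_1 ≥ 0: x_1 = 8.5
  x_2 ≥ 0: x_2 = 0 (binding)
Binding constraints: C3, x_2 ≥ 0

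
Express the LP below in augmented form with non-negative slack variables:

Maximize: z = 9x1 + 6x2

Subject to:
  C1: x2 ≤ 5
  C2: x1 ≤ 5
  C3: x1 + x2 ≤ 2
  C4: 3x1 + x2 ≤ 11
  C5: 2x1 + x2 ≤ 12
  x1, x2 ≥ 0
max z = 9x1 + 6x2

s.t.
  x2 + s1 = 5
  x1 + s2 = 5
  x1 + x2 + s3 = 2
  3x1 + x2 + s4 = 11
  2x1 + x2 + s5 = 12
  x1, x2, s1, s2, s3, s4, s5 ≥ 0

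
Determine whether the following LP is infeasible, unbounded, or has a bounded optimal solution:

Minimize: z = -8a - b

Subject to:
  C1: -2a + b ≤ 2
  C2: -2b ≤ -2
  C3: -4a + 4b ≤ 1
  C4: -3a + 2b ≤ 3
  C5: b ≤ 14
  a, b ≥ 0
Feasible point: (1, 1) satisfies every constraint, so the LP is feasible.
Direction d = (1, 0): for each constraint row a, a·d ≤ 0 —
  (-2)(1) + (1)(0) = -2 ≤ 0
  (0)(1) + (-2)(0) = 0 ≤ 0
  (-4)(1) + (4)(0) = -4 ≤ 0
  (-3)(1) + (2)(0) = -3 ≤ 0
  (0)(1) + (1)(0) = 0 ≤ 0
and d ≥ 0, so (1, 1) + t·d stays feasible for every t ≥ 0. Along this ray z = -8a - b changes by -8 per unit t, so z → −∞.

The LP is unbounded; z can be made arbitrarily small.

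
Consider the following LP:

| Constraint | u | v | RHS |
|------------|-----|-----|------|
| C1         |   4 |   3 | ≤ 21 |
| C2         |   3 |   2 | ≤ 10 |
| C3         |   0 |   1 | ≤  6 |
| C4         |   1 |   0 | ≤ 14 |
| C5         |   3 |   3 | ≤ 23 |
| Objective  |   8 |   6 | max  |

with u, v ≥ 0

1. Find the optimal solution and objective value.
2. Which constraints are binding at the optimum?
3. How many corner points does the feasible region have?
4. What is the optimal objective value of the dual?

1. u = 0, v = 5, z = 30
2. C2, u ≥ 0
3. 3
4. 30 (by strong duality, equal to the primal optimum)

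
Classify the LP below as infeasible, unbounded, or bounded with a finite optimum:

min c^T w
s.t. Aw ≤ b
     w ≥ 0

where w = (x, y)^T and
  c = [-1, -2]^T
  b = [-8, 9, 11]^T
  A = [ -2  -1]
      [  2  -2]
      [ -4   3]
Feasible point: (4, 0) satisfies every constraint, so the LP is feasible.
Direction d = (1, 1): for each constraint row a, a·d ≤ 0 —
  (-2)(1) + (-1)(1) = -3 ≤ 0
  (2)(1) + (-2)(1) = 0 ≤ 0
  (-4)(1) + (3)(1) = -1 ≤ 0
and d ≥ 0, so (4, 0) + t·d stays feasible for every t ≥ 0. Along this ray z = -x - 2y changes by -3 per unit t, so z → −∞.

Unbounded — the objective can decrease without bound over the feasible region.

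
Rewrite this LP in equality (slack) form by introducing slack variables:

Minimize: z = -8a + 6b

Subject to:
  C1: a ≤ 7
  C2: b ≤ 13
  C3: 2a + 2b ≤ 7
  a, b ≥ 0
min z = -8a + 6b

s.t.
  a + s1 = 7
  b + s2 = 13
  2a + 2b + s3 = 7
  a, b, s1, s2, s3 ≥ 0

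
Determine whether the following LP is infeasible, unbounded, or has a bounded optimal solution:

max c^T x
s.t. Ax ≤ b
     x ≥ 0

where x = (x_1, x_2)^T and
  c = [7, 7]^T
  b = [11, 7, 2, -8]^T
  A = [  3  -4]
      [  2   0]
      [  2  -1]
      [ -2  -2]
Feasible point: (0, 4) satisfies every constraint, so the LP is feasible.
Direction d = (0, 1): for each constraint row a, a·d ≤ 0 —
  (3)(0) + (-4)(1) = -4 ≤ 0
  (2)(0) + (0)(1) = 0 ≤ 0
  (2)(0) + (-1)(1) = -1 ≤ 0
  (-2)(0) + (-2)(1) = -2 ≤ 0
and d ≥ 0, so (0, 4) + t·d stays feasible for every t ≥ 0. Along this ray z = 7x_1 + 7x_2 changes by 7 per unit t, so z → +∞.

The LP is unbounded; z can be made arbitrarily large.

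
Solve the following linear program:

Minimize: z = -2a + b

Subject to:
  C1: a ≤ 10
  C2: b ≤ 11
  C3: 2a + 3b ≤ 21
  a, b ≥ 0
Each vertex is the intersection of two constraint boundaries that also satisfies all remaining constraints:
  a = 0 and b = 0 → (0, 0)
  a = 10 and b = 0 → (10, 0)
  a = 10 and 2a + 3b = 21 → (10, 0.3333)
  2a + 3b = 21 and a = 0 → (0, 7)

Evaluating z = -2a + b at each vertex:
  (0, 0): z = 0
  (10, 0): z = -20
  (10, 0.3333): z = -19.67
  (0, 7): z = 7

The minimum is at (10, 0) with z = -20.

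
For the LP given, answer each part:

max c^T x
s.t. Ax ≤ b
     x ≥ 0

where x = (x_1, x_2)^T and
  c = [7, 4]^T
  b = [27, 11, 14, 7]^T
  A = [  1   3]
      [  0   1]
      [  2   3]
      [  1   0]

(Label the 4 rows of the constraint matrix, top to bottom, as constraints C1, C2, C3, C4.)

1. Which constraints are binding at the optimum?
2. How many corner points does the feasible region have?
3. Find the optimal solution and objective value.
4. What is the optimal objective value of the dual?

1. C3, C4, x_2 ≥ 0
2. 3
3. x_1 = 7, x_2 = 0, z = 49
4. 49 (by strong duality, equal to the primal optimum)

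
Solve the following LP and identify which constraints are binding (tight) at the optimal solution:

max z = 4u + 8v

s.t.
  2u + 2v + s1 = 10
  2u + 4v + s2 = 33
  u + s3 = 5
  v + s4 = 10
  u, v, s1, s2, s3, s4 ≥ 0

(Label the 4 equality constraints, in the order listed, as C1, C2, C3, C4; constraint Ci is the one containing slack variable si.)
Optimal: u = 0, v = 5
Binding: C1, u ≥ 0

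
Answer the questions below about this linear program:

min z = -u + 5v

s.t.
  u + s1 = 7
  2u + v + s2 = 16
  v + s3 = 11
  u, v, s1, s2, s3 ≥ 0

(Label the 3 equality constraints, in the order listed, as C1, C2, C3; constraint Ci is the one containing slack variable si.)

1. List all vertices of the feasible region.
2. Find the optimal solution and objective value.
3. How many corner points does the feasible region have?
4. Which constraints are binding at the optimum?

1. (0, 0), (7, 0), (7, 2), (2.5, 11), (0, 11)
2. u = 7, v = 0, z = -7
3. 5
4. C1, v ≥ 0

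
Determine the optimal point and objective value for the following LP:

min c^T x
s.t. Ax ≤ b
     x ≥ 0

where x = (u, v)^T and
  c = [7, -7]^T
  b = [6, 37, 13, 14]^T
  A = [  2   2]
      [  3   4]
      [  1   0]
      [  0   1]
Each vertex is the intersection of two constraint boundaries that also satisfies all remaining constraints:
  u = 0 and v = 0 → (0, 0)
  2u + 2v = 6 and v = 0 → (3, 0)
  2u + 2v = 6 and u = 0 → (0, 3)

Evaluating z = 7u - 7v at each vertex:
  (0, 0): z = 0
  (3, 0): z = 21
  (0, 3): z = -21

The minimum is at (0, 3) with z = -21.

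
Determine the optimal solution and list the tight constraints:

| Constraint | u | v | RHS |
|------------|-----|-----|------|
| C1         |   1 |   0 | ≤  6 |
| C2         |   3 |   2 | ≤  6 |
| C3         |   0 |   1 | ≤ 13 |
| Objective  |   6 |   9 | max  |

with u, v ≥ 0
Optimal: u = 0, v = 3
Slack at optimum:
  C1: slack = 6
  C2: slack = 0 (binding)
  C3: slack = 10
  u ≥ 0: u = 0 (binding)
  v ≥ 0: v = 3
Binding constraints: C2, u ≥ 0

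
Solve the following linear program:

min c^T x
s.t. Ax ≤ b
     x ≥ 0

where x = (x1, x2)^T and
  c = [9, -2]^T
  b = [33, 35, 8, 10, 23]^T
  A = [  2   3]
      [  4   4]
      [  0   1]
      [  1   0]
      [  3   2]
x1 = 0, x2 = 8, z = -16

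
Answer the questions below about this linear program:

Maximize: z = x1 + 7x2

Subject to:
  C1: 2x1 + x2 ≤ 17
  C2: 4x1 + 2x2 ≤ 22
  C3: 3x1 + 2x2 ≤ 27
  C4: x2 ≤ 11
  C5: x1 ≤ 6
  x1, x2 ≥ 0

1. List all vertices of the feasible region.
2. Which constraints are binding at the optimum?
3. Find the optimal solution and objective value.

1. (0, 0), (5.5, 0), (0, 11)
2. C2, C4, x1 ≥ 0
3. x1 = 0, x2 = 11, z = 77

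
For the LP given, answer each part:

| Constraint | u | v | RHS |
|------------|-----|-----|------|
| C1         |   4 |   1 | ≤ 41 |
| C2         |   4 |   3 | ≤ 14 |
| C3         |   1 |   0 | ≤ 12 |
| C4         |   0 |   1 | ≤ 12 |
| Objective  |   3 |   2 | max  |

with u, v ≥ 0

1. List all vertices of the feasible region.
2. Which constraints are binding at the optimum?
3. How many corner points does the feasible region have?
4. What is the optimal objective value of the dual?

1. (0, 0), (3.5, 0), (0, 4.667)
2. C2, v ≥ 0
3. 3
4. 10.5 (by strong duality, equal to the primal optimum)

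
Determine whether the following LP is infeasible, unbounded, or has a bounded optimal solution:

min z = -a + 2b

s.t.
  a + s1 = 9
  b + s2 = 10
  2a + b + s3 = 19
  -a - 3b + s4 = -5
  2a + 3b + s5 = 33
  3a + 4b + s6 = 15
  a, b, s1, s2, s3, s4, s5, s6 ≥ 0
The point (5, 0) satisfies every constraint, so the LP is feasible; the constraints give a ≤ 9 and b ≤ 10, which with a, b ≥ 0 keep the feasible region inside a bounded box. A feasible, bounded LP attains a finite optimum at a vertex.

Feasible with finite optimum z* = -5 at (5, 0).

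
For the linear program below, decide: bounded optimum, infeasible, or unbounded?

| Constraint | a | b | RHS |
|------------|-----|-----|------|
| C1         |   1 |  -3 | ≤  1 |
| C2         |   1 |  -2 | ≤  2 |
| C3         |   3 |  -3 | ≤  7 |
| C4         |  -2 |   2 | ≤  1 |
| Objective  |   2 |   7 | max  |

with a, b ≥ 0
Feasible point: (0, 0) satisfies every constraint, so the LP is feasible.
Direction d = (1, 1): for each constraint row a, a·d ≤ 0 —
  (1)(1) + (-3)(1) = -2 ≤ 0
  (1)(1) + (-2)(1) = -1 ≤ 0
  (3)(1) + (-3)(1) = 0 ≤ 0
  (-2)(1) + (2)(1) = 0 ≤ 0
and d ≥ 0, so (0, 0) + t·d stays feasible for every t ≥ 0. Along this ray z = 2a + 7b changes by 9 per unit t, so z → +∞.

Unbounded — the objective can increase without bound over the feasible region.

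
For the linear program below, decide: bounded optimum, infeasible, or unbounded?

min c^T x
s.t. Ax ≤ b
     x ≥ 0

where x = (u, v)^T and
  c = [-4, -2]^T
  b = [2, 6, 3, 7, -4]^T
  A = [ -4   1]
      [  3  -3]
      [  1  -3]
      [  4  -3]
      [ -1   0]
Feasible point: (4, 3) satisfies every constraint, so the LP is feasible.
Direction d = (1, 4): for each constraint row a, a·d ≤ 0 —
  (-4)(1) + (1)(4) = 0 ≤ 0
  (3)(1) + (-3)(4) = -9 ≤ 0
  (1)(1) + (-3)(4) = -11 ≤ 0
  (4)(1) + (-3)(4) = -8 ≤ 0
  (-1)(1) + (0)(4) = -1 ≤ 0
and d ≥ 0, so (4, 3) + t·d stays feasible for every t ≥ 0. Along this ray z = -4u - 2v changes by -12 per unit t, so z → −∞.

Unbounded: there is a feasible ray along which z → −∞.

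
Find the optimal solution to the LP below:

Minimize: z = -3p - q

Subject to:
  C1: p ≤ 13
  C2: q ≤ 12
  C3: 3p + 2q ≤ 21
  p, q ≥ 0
Each vertex is the intersection of two constraint boundaries that also satisfies all remaining constraints:
  p = 0 and q = 0 → (0, 0)
  3p + 2q = 21 and q = 0 → (7, 0)
  3p + 2q = 21 and p = 0 → (0, 10.5)

Evaluating z = -3p - q at each vertex:
  (0, 0): z = 0
  (7, 0): z = -21
  (0, 10.5): z = -10.5

The minimum is at (7, 0) with z = -21.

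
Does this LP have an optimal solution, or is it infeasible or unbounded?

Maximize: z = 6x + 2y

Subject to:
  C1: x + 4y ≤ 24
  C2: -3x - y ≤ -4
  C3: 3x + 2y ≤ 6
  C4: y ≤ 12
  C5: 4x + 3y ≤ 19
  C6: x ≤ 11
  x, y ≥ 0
The point (2, 0) satisfies every constraint, so the LP is feasible; the constraints give x ≤ 11 and y ≤ 12, which with x, y ≥ 0 keep the feasible region inside a bounded box. A feasible, bounded LP attains a finite optimum at a vertex.

Bounded optimum: z* = 12 at (2, 0).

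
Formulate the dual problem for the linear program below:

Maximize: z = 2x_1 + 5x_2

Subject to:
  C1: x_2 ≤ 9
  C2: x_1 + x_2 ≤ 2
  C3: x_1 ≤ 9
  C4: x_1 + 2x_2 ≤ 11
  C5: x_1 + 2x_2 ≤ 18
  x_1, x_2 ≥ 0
Minimize: z = 9y1 + 2y2 + 9y3 + 11y4 + 18y5

Subject to:
  C1: -y2 - y3 - y4 - y5 ≤ -2
  C2: -y1 - y2 - 2y4 - 2y5 ≤ -5
  y1, y2, y3, y4, y5 ≥ 0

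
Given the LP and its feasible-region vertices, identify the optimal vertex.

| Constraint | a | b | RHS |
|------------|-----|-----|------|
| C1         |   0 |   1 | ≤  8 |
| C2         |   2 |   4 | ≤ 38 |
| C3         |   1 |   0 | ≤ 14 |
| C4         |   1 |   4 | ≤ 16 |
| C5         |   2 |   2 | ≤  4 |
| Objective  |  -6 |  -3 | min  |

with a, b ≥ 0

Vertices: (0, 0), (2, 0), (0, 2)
Evaluating z = -6a - 3b at each vertex:
  (0, 0): z = 0
  (2, 0): z = -12
  (0, 2): z = -6

The smallest value is z = -12, attained at (2, 0).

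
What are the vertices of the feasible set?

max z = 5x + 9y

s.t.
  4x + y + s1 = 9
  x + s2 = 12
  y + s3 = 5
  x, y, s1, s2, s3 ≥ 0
Each vertex is the intersection of two constraint boundaries that also satisfies all remaining constraints:
  x = 0 and y = 0 → (0, 0)
  4x + y = 9 and y = 0 → (2.25, 0)
  4x + y = 9 and y = 5 → (1, 5)
  y = 5 and x = 0 → (0, 5)

Vertices: (0, 0), (2.25, 0), (1, 5), (0, 5)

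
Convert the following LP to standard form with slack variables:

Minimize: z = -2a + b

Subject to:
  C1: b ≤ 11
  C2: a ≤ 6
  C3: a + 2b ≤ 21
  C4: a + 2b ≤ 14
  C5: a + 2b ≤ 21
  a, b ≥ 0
min z = -2a + b

s.t.
  b + s1 = 11
  a + s2 = 6
  a + 2b + s3 = 21
  a + 2b + s4 = 14
  a + 2b + s5 = 21
  a, b, s1, s2, s3, s4, s5 ≥ 0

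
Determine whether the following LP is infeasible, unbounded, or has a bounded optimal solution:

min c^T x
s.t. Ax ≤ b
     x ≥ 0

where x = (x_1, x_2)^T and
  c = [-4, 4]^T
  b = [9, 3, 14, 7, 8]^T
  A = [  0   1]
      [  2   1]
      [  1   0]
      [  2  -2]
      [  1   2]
The point (1.5, 0) satisfies every constraint, so the LP is feasible; the constraints give x_1 ≤ 14 and x_2 ≤ 9, which with x_1, x_2 ≥ 0 keep the feasible region inside a bounded box. A feasible, bounded LP attains a finite optimum at a vertex.

Bounded optimum: z* = -6 at (1.5, 0).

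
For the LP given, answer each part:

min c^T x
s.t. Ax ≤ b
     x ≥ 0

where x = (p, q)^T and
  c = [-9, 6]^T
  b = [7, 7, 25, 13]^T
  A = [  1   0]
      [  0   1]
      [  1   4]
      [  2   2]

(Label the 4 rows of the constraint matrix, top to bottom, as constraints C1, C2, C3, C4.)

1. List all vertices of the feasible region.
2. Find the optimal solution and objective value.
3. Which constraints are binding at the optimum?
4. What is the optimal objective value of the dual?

1. (0, 0), (6.5, 0), (0.3333, 6.167), (0, 6.25)
2. p = 6.5, q = 0, z = -58.5
3. C4, q ≥ 0
4. -58.5 (by strong duality, equal to the primal optimum)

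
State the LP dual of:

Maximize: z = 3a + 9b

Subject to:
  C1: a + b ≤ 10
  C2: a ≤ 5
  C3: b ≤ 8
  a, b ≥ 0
Minimize: z = 10y1 + 5y2 + 8y3

Subject to:
  C1: -y1 - y2 ≤ -3
  C2: -y1 - y3 ≤ -9
  y1, y2, y3 ≥ 0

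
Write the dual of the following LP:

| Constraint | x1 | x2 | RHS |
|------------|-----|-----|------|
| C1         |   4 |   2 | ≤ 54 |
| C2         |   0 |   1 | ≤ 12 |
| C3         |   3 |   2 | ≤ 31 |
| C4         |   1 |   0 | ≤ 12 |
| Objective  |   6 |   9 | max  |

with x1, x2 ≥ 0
Minimize: z = 54y1 + 12y2 + 31y3 + 12y4

Subject to:
  C1: -4y1 - 3y3 - y4 ≤ -6
  C2: -2y1 - y2 - 2y3 ≤ -9
  y1, y2, y3, y4 ≥ 0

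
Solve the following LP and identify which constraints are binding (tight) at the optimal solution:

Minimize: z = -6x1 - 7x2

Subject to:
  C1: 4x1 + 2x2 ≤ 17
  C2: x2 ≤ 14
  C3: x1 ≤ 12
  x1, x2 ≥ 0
Optimal: x1 = 0, x2 = 8.5
Binding: C1, x1 ≥ 0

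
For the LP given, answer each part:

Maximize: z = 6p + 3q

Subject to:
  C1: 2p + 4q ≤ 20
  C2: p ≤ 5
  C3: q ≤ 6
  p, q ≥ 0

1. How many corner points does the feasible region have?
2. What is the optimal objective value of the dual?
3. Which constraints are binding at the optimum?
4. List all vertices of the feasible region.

1. 4
2. 37.5 (by strong duality, equal to the primal optimum)
3. C1, C2
4. (0, 0), (5, 0), (5, 2.5), (0, 5)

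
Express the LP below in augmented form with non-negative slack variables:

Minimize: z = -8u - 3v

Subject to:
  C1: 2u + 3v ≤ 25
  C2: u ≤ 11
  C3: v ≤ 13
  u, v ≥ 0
min z = -8u - 3v

s.t.
  2u + 3v + s1 = 25
  u + s2 = 11
  v + s3 = 13
  u, v, s1, s2, s3 ≥ 0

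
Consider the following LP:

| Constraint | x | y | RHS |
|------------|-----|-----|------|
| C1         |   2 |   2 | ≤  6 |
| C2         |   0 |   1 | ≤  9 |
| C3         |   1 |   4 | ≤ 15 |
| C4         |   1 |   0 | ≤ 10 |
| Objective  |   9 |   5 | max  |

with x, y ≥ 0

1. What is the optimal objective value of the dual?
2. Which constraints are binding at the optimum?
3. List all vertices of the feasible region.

1. 27 (by strong duality, equal to the primal optimum)
2. C1, y ≥ 0
3. (0, 0), (3, 0), (0, 3)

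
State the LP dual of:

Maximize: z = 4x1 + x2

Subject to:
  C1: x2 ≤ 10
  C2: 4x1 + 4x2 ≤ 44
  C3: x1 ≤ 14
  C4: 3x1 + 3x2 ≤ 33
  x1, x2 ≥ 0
Minimize: z = 10y1 + 44y2 + 14y3 + 33y4

Subject to:
  C1: -4y2 - y3 - 3y4 ≤ -4
  C2: -y1 - 4y2 - 3y4 ≤ -1
  y1, y2, y3, y4 ≥ 0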